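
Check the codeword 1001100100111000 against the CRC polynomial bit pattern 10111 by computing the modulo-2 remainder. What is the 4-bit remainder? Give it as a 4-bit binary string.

1000

Modulo-2 division of 1001100100111000 by 10111:
  pos 0: 10011 XOR 10111 = 00100
  pos 2: 10000 XOR 10111 = 00111
  pos 4: 11110 XOR 10111 = 01001
  pos 5: 10010 XOR 10111 = 00101
  pos 7: 10111 XOR 10111 = 00000
Remainder = 1000 (nonzero — an error is detected).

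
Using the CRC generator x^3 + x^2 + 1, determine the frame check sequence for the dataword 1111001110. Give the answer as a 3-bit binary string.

Append 3 zeros: 1111001110000. Divide by 1101 (XOR where the leading bit is 1):
  pos 0: 1111 XOR 1101 = 0010
  pos 2: 1000 XOR 1101 = 0101
  pos 3: 1011 XOR 1101 = 0110
  pos 4: 1101 XOR 1101 = 0000
  pos 8: 1000 XOR 1101 = 0101
  pos 9: 1010 XOR 1101 = 0111
Remainder (last 3 bits) = 111. This is the CRC / FCS.

111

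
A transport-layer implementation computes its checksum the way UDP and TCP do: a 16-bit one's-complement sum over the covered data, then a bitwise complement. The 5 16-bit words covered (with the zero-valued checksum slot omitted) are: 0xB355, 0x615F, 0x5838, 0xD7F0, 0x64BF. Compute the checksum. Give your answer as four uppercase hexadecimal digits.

One's-complement addition (fold any carry out of bit 15 back into bit 0):
  0xB355 + 0x615F = 0x114B4 → wrap carry → 0x14B5
  0x14B5 + 0x5838 = 0x06CED
  0x6CED + 0xD7F0 = 0x144DD → wrap carry → 0x44DE
  0x44DE + 0x64BF = 0x0A99D
One's-complement sum = 0xA99D.
Checksum = ~0xA99D & 0xFFFF = 0x5662.

5662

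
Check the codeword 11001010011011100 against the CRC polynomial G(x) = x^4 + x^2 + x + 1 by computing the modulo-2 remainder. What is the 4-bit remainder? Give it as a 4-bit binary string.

0001

Modulo-2 division of 11001010011011100 by 10111:
  pos 0: 11001 XOR 10111 = 01110
  pos 1: 11100 XOR 10111 = 01011
  pos 2: 10111 XOR 10111 = 00000
  pos 9: 11011 XOR 10111 = 01100
  pos 10: 11001 XOR 10111 = 01110
  pos 11: 11100 XOR 10111 = 01011
  pos 12: 10110 XOR 10111 = 00001
Remainder = 0001 (nonzero — an error is detected).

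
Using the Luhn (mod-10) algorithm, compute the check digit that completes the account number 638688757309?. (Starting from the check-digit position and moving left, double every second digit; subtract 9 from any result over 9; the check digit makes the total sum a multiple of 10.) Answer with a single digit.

Partial digits right→left: 9 0 3 7 5 7 8 8 6 8 3 6
Double every second digit counting from the check-digit position (so the 1st, 3rd, 5th, ... of the partial from the right).
  doubled (with −9 where >9): 9 6 1 7 3 6 → sum 32
  kept as-is: 0 7 7 8 8 6 → sum 36
Total = 32 + 36 = 68.
Check digit = (10 − (68 mod 10)) mod 10 = 2.

2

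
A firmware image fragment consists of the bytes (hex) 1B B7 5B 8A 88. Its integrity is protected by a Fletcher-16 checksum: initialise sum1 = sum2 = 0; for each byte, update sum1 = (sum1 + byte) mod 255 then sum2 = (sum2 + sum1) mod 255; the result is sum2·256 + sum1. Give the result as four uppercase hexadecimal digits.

Running sums (mod 255):
  after byte 0 (1B): sum1=27, sum2=27
  after byte 1 (B7): sum1=210, sum2=237
  after byte 2 (5B): sum1=46, sum2=28
  after byte 3 (8A): sum1=184, sum2=212
  after byte 4 (88): sum1=65, sum2=22
Checksum = sum2·256 + sum1 = 22·256 + 65 = 5697 = 0x1641.

1641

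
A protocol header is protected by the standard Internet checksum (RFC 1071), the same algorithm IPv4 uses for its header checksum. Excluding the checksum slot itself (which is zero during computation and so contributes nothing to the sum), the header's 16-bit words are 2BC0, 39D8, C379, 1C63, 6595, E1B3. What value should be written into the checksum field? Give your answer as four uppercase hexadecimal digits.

7341

One's-complement addition (fold any carry out of bit 15 back into bit 0):
  0x2BC0 + 0x39D8 = 0x06598
  0x6598 + 0xC379 = 0x12911 → wrap carry → 0x2912
  0x2912 + 0x1C63 = 0x04575
  0x4575 + 0x6595 = 0x0AB0A
  0xAB0A + 0xE1B3 = 0x18CBD → wrap carry → 0x8CBE
One's-complement sum = 0x8CBE.
Checksum = ~0x8CBE & 0xFFFF = 0x7341.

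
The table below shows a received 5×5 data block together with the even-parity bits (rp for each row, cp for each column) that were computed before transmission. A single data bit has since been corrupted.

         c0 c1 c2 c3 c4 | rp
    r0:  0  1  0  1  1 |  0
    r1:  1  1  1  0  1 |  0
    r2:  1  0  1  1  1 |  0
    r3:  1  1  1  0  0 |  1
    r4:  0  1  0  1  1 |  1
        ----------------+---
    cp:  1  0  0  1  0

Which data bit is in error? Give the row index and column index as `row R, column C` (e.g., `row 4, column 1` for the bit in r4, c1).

Recompute each row's even parity and compare to rp:
  r0: data parity 1, sent rp 0 → mismatch
  r1: data parity 0, sent rp 0 → ok
  r2: data parity 0, sent rp 0 → ok
  r3: data parity 1, sent rp 1 → ok
  r4: data parity 1, sent rp 1 → ok
Recompute each column's even parity and compare to cp:
  c0: data parity 1, sent cp 1 → ok
  c1: data parity 0, sent cp 0 → ok
  c2: data parity 1, sent cp 0 → mismatch
  c3: data parity 1, sent cp 1 → ok
  c4: data parity 0, sent cp 0 → ok
Exactly one row (r0) and one column (c2) fail → the flipped bit is at their intersection.

row 0, column 2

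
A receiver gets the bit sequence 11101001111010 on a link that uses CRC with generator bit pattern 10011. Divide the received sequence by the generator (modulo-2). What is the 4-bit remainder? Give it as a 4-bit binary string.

0101

Modulo-2 division of 11101001111010 by 10011:
  pos 0: 11101 XOR 10011 = 01110
  pos 1: 11100 XOR 10011 = 01111
  pos 2: 11110 XOR 10011 = 01101
  pos 3: 11011 XOR 10011 = 01000
  pos 4: 10001 XOR 10011 = 00010
  pos 7: 10110 XOR 10011 = 00101
  pos 9: 10110 XOR 10011 = 00101
Remainder = 0101 (nonzero — an error is detected).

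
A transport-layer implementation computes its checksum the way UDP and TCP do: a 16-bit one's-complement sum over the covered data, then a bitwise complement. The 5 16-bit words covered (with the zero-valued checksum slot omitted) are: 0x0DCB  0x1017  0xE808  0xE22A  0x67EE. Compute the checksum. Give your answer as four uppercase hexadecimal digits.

One's-complement addition (fold any carry out of bit 15 back into bit 0):
  0x0DCB + 0x1017 = 0x01DE2
  0x1DE2 + 0xE808 = 0x105EA → wrap carry → 0x05EB
  0x05EB + 0xE22A = 0x0E815
  0xE815 + 0x67EE = 0x15003 → wrap carry → 0x5004
One's-complement sum = 0x5004.
Checksum = ~0x5004 & 0xFFFF = 0xAFFB.

AFFB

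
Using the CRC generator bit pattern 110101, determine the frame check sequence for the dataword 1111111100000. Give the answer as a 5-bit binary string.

00101

Append 5 zeros: 111111110000000000. Divide by 110101 (XOR where the leading bit is 1):
  pos 0: 111111 XOR 110101 = 001010
  pos 2: 101011 XOR 110101 = 011110
  pos 3: 111100 XOR 110101 = 001001
  pos 5: 100100 XOR 110101 = 010001
  pos 6: 100010 XOR 110101 = 010111
  pos 7: 101110 XOR 110101 = 011011
  pos 8: 110110 XOR 110101 = 000011
  pos 12: 110000 XOR 110101 = 000101
Remainder (last 5 bits) = 00101. This is the CRC / FCS.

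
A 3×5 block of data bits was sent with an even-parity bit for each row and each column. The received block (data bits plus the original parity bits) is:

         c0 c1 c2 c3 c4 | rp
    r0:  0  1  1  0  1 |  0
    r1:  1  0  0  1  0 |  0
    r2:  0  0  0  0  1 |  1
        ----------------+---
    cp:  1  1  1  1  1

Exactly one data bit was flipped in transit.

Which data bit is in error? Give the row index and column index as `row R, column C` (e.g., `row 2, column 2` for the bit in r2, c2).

row 0, column 4

Recompute each row's even parity and compare to rp:
  r0: data parity 1, sent rp 0 → mismatch
  r1: data parity 0, sent rp 0 → ok
  r2: data parity 1, sent rp 1 → ok
Recompute each column's even parity and compare to cp:
  c0: data parity 1, sent cp 1 → ok
  c1: data parity 1, sent cp 1 → ok
  c2: data parity 1, sent cp 1 → ok
  c3: data parity 1, sent cp 1 → ok
  c4: data parity 0, sent cp 1 → mismatch
Exactly one row (r0) and one column (c4) fail → the flipped bit is at their intersection.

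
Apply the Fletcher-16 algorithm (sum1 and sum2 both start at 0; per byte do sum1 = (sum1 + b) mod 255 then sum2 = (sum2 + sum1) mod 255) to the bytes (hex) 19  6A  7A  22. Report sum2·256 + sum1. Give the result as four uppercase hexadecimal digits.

BA20

Running sums (mod 255):
  after byte 0 (19): sum1=25, sum2=25
  after byte 1 (6A): sum1=131, sum2=156
  after byte 2 (7A): sum1=253, sum2=154
  after byte 3 (22): sum1=32, sum2=186
Checksum = sum2·256 + sum1 = 186·256 + 32 = 47648 = 0xBA20.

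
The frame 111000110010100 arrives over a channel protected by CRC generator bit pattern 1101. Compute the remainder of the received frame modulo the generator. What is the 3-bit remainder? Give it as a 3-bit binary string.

Modulo-2 division of 111000110010100 by 1101:
  pos 0: 1110 XOR 1101 = 0011
  pos 2: 1100 XOR 1101 = 0001
  pos 5: 1110 XOR 1101 = 0011
  pos 7: 1101 XOR 1101 = 0000
Remainder = 100 (nonzero — an error is detected).

100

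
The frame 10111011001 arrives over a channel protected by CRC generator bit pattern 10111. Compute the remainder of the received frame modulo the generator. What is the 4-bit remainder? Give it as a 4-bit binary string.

1110

Modulo-2 division of 10111011001 by 10111:
  pos 0: 10111 XOR 10111 = 00000
  pos 6: 11001 XOR 10111 = 01110
Remainder = 1110 (nonzero — an error is detected).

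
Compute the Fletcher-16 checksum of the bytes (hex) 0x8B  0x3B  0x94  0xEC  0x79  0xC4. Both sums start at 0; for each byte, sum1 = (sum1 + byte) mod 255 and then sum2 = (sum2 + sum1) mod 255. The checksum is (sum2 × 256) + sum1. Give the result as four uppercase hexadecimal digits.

Running sums (mod 255):
  after byte 0 (0x8B): sum1=139, sum2=139
  after byte 1 (0x3B): sum1=198, sum2=82
  after byte 2 (0x94): sum1=91, sum2=173
  after byte 3 (0xEC): sum1=72, sum2=245
  after byte 4 (0x79): sum1=193, sum2=183
  after byte 5 (0xC4): sum1=134, sum2=62
Checksum = sum2·256 + sum1 = 62·256 + 134 = 16006 = 0x3E86.

3E86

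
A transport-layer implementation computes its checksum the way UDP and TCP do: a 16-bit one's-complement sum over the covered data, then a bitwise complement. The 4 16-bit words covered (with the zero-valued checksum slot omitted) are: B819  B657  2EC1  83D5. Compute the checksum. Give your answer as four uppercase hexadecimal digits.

One's-complement addition (fold any carry out of bit 15 back into bit 0):
  0xB819 + 0xB657 = 0x16E70 → wrap carry → 0x6E71
  0x6E71 + 0x2EC1 = 0x09D32
  0x9D32 + 0x83D5 = 0x12107 → wrap carry → 0x2108
One's-complement sum = 0x2108.
Checksum = ~0x2108 & 0xFFFF = 0xDEF7.

DEF7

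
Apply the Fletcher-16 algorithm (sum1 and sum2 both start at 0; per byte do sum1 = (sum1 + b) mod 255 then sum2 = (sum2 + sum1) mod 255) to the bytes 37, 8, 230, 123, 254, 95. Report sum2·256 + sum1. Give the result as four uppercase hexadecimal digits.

Running sums (mod 255):
  after byte 0 (37): sum1=37, sum2=37
  after byte 1 (8): sum1=45, sum2=82
  after byte 2 (230): sum1=20, sum2=102
  after byte 3 (123): sum1=143, sum2=245
  after byte 4 (254): sum1=142, sum2=132
  after byte 5 (95): sum1=237, sum2=114
Checksum = sum2·256 + sum1 = 114·256 + 237 = 29421 = 0x72ED.

72ED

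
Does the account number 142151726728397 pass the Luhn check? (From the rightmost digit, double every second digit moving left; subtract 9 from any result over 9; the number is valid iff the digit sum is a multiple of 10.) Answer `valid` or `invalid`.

From the right, keep odd positions and double even positions (subtract 9 from any doubled value over 9):
  doubled (positions 2,4,...): 9 7 5 4 2 2 8 → sum 37
  kept (positions 1,3,...): 7 3 2 6 7 5 2 1 → sum 33
Total = 70.
70 mod 10 = 0, so the number is valid.

valid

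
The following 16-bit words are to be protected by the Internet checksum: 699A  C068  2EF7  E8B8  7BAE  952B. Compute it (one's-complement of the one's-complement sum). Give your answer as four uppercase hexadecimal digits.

AD72

One's-complement addition (fold any carry out of bit 15 back into bit 0):
  0x699A + 0xC068 = 0x12A02 → wrap carry → 0x2A03
  0x2A03 + 0x2EF7 = 0x058FA
  0x58FA + 0xE8B8 = 0x141B2 → wrap carry → 0x41B3
  0x41B3 + 0x7BAE = 0x0BD61
  0xBD61 + 0x952B = 0x1528C → wrap carry → 0x528D
One's-complement sum = 0x528D.
Checksum = ~0x528D & 0xFFFF = 0xAD72.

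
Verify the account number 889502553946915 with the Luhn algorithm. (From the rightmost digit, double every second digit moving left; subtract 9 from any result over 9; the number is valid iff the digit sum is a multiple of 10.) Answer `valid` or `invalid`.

valid

From the right, keep odd positions and double even positions (subtract 9 from any doubled value over 9):
  doubled (positions 2,4,...): 2 3 9 1 4 1 7 → sum 27
  kept (positions 1,3,...): 5 9 4 3 5 0 9 8 → sum 43
Total = 70.
70 mod 10 = 0, so the number is valid.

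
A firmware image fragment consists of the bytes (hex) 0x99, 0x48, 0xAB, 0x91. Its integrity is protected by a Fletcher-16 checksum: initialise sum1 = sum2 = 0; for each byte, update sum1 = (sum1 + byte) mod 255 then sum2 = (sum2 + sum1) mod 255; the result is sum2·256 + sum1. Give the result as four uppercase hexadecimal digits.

Running sums (mod 255):
  after byte 0 (0x99): sum1=153, sum2=153
  after byte 1 (0x48): sum1=225, sum2=123
  after byte 2 (0xAB): sum1=141, sum2=9
  after byte 3 (0x91): sum1=31, sum2=40
Checksum = sum2·256 + sum1 = 40·256 + 31 = 10271 = 0x281F.

281F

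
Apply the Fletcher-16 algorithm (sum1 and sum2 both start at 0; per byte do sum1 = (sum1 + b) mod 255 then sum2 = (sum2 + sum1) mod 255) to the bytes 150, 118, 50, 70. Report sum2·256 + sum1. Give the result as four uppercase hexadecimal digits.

Running sums (mod 255):
  after byte 0 (150): sum1=150, sum2=150
  after byte 1 (118): sum1=13, sum2=163
  after byte 2 (50): sum1=63, sum2=226
  after byte 3 (70): sum1=133, sum2=104
Checksum = sum2·256 + sum1 = 104·256 + 133 = 26757 = 0x6885.

6885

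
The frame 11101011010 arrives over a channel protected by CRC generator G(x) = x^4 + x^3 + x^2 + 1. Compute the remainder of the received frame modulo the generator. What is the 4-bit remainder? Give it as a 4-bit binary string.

0111

Modulo-2 division of 11101011010 by 11101:
  pos 0: 11101 XOR 11101 = 00000
  pos 6: 11010 XOR 11101 = 00111
Remainder = 0111 (nonzero — an error is detected).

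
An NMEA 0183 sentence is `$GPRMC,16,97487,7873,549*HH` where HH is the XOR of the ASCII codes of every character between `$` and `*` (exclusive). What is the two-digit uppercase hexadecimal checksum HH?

XOR the ASCII codes of the payload characters:
  'G' = 0x47 → acc = 0x47
  'P' = 0x50 → acc = 0x17
  'R' = 0x52 → acc = 0x45
  'M' = 0x4D → acc = 0x08
  'C' = 0x43 → acc = 0x4B
  ',' = 0x2C → acc = 0x67
  '1' = 0x31 → acc = 0x56
  '6' = 0x36 → acc = 0x60
  ',' = 0x2C → acc = 0x4C
  '9' = 0x39 → acc = 0x75
  '7' = 0x37 → acc = 0x42
  '4' = 0x34 → acc = 0x76
  '8' = 0x38 → acc = 0x4E
  '7' = 0x37 → acc = 0x79
  ',' = 0x2C → acc = 0x55
  '7' = 0x37 → acc = 0x62
  '8' = 0x38 → acc = 0x5A
  '7' = 0x37 → acc = 0x6D
  '3' = 0x33 → acc = 0x5E
  ',' = 0x2C → acc = 0x72
  '5' = 0x35 → acc = 0x47
  '4' = 0x34 → acc = 0x73
  '9' = 0x39 → acc = 0x4A
Checksum = 0x4A.

4A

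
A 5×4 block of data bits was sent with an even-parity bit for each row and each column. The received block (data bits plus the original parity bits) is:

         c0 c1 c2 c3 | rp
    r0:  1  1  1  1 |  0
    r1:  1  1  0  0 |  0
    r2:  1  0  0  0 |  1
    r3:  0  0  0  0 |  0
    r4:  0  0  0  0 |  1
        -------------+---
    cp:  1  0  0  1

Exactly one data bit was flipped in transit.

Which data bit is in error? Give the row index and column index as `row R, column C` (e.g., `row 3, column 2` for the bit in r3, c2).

Recompute each row's even parity and compare to rp:
  r0: data parity 0, sent rp 0 → ok
  r1: data parity 0, sent rp 0 → ok
  r2: data parity 1, sent rp 1 → ok
  r3: data parity 0, sent rp 0 → ok
  r4: data parity 0, sent rp 1 → mismatch
Recompute each column's even parity and compare to cp:
  c0: data parity 1, sent cp 1 → ok
  c1: data parity 0, sent cp 0 → ok
  c2: data parity 1, sent cp 0 → mismatch
  c3: data parity 1, sent cp 1 → ok
Exactly one row (r4) and one column (c2) fail → the flipped bit is at their intersection.

row 4, column 2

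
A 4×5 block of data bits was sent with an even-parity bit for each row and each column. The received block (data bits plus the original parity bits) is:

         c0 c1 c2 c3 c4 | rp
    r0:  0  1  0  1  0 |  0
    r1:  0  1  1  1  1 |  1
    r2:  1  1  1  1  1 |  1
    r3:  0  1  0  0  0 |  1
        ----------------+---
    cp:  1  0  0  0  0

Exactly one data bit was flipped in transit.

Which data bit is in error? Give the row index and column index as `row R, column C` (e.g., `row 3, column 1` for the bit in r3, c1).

row 1, column 3

Recompute each row's even parity and compare to rp:
  r0: data parity 0, sent rp 0 → ok
  r1: data parity 0, sent rp 1 → mismatch
  r2: data parity 1, sent rp 1 → ok
  r3: data parity 1, sent rp 1 → ok
Recompute each column's even parity and compare to cp:
  c0: data parity 1, sent cp 1 → ok
  c1: data parity 0, sent cp 0 → ok
  c2: data parity 0, sent cp 0 → ok
  c3: data parity 1, sent cp 0 → mismatch
  c4: data parity 0, sent cp 0 → ok
Exactly one row (r1) and one column (c3) fail → the flipped bit is at their intersection.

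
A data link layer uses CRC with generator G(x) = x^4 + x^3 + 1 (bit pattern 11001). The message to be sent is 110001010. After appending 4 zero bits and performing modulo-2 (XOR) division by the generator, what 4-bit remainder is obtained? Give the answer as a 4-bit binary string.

Append 4 zeros: 1100010100000. Divide by 11001 (XOR where the leading bit is 1):
  pos 0: 11000 XOR 11001 = 00001
  pos 4: 11010 XOR 11001 = 00011
  pos 7: 11000 XOR 11001 = 00001
Remainder (last 4 bits) = 0010. This is the CRC / FCS.

0010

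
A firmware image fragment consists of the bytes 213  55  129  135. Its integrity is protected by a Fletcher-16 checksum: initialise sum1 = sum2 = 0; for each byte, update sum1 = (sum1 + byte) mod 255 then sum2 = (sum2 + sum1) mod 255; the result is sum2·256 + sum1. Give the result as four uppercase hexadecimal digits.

8716

Running sums (mod 255):
  after byte 0 (213): sum1=213, sum2=213
  after byte 1 (55): sum1=13, sum2=226
  after byte 2 (129): sum1=142, sum2=113
  after byte 3 (135): sum1=22, sum2=135
Checksum = sum2·256 + sum1 = 135·256 + 22 = 34582 = 0x8716.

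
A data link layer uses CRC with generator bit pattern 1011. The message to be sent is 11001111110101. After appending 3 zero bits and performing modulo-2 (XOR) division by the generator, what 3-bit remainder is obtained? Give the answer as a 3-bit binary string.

Append 3 zeros: 11001111110101000. Divide by 1011 (XOR where the leading bit is 1):
  pos 0: 1100 XOR 1011 = 0111
  pos 1: 1111 XOR 1011 = 0100
  pos 2: 1001 XOR 1011 = 0010
  pos 4: 1011 XOR 1011 = 0000
  pos 8: 1101 XOR 1011 = 0110
  pos 9: 1100 XOR 1011 = 0111
  pos 10: 1111 XOR 1011 = 0100
  pos 11: 1000 XOR 1011 = 0011
  pos 13: 1100 XOR 1011 = 0111
Remainder (last 3 bits) = 111. This is the CRC / FCS.

111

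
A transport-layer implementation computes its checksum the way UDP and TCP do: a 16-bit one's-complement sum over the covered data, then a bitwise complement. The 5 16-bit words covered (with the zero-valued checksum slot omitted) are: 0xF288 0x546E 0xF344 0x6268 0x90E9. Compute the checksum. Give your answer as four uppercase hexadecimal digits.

One's-complement addition (fold any carry out of bit 15 back into bit 0):
  0xF288 + 0x546E = 0x146F6 → wrap carry → 0x46F7
  0x46F7 + 0xF344 = 0x13A3B → wrap carry → 0x3A3C
  0x3A3C + 0x6268 = 0x09CA4
  0x9CA4 + 0x90E9 = 0x12D8D → wrap carry → 0x2D8E
One's-complement sum = 0x2D8E.
Checksum = ~0x2D8E & 0xFFFF = 0xD271.

D271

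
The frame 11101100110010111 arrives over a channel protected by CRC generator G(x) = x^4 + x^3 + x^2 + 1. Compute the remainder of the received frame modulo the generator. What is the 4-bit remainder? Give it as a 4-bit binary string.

Modulo-2 division of 11101100110010111 by 11101:
  pos 0: 11101 XOR 11101 = 00000
  pos 5: 10011 XOR 11101 = 01110
  pos 6: 11100 XOR 11101 = 00001
  pos 10: 10101 XOR 11101 = 01000
  pos 11: 10001 XOR 11101 = 01100
  pos 12: 11001 XOR 11101 = 00100
Remainder = 0100 (nonzero — an error is detected).

0100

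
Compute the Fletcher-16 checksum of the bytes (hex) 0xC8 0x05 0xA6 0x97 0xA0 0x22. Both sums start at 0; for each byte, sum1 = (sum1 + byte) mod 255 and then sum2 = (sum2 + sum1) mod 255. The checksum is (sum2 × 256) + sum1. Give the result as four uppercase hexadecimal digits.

Running sums (mod 255):
  after byte 0 (0xC8): sum1=200, sum2=200
  after byte 1 (0x05): sum1=205, sum2=150
  after byte 2 (0xA6): sum1=116, sum2=11
  after byte 3 (0x97): sum1=12, sum2=23
  after byte 4 (0xA0): sum1=172, sum2=195
  after byte 5 (0x22): sum1=206, sum2=146
Checksum = sum2·256 + sum1 = 146·256 + 206 = 37582 = 0x92CE.

92CE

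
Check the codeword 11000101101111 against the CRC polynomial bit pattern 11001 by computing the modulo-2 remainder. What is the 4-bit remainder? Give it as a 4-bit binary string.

Modulo-2 division of 11000101101111 by 11001:
  pos 0: 11000 XOR 11001 = 00001
  pos 4: 11011 XOR 11001 = 00010
  pos 7: 10011 XOR 11001 = 01010
  pos 8: 10101 XOR 11001 = 01100
  pos 9: 11001 XOR 11001 = 00000
Remainder = 0000 (zero — the frame passes the CRC check).

0000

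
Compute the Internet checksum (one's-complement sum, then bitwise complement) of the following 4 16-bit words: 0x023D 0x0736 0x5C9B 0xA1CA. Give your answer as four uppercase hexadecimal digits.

F826

One's-complement addition (fold any carry out of bit 15 back into bit 0):
  0x023D + 0x0736 = 0x00973
  0x0973 + 0x5C9B = 0x0660E
  0x660E + 0xA1CA = 0x107D8 → wrap carry → 0x07D9
One's-complement sum = 0x07D9.
Checksum = ~0x07D9 & 0xFFFF = 0xF826.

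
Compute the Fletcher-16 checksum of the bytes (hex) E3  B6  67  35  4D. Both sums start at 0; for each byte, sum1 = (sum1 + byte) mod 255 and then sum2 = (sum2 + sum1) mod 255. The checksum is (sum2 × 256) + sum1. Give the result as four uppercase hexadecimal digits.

3C84

Running sums (mod 255):
  after byte 0 (E3): sum1=227, sum2=227
  after byte 1 (B6): sum1=154, sum2=126
  after byte 2 (67): sum1=2, sum2=128
  after byte 3 (35): sum1=55, sum2=183
  after byte 4 (4D): sum1=132, sum2=60
Checksum = sum2·256 + sum1 = 60·256 + 132 = 15492 = 0x3C84.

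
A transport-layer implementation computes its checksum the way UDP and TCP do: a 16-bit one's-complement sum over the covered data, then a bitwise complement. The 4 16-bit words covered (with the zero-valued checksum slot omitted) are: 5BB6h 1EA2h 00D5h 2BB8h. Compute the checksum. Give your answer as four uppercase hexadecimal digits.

591A

One's-complement addition (fold any carry out of bit 15 back into bit 0):
  0x5BB6 + 0x1EA2 = 0x07A58
  0x7A58 + 0x00D5 = 0x07B2D
  0x7B2D + 0x2BB8 = 0x0A6E5
One's-complement sum = 0xA6E5.
Checksum = ~0xA6E5 & 0xFFFF = 0x591A.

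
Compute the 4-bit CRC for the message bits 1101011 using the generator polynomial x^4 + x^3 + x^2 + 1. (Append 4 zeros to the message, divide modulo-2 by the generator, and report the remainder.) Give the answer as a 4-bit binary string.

Append 4 zeros: 11010110000. Divide by 11101 (XOR where the leading bit is 1):
  pos 0: 11010 XOR 11101 = 00111
  pos 2: 11111 XOR 11101 = 00010
  pos 5: 10000 XOR 11101 = 01101
  pos 6: 11010 XOR 11101 = 00111
Remainder (last 4 bits) = 0111. This is the CRC / FCS.

0111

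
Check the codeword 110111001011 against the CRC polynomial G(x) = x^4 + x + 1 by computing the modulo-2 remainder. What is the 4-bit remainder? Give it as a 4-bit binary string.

Modulo-2 division of 110111001011 by 10011:
  pos 0: 11011 XOR 10011 = 01000
  pos 1: 10001 XOR 10011 = 00010
  pos 4: 10001 XOR 10011 = 00010
  pos 7: 10011 XOR 10011 = 00000
Remainder = 0000 (zero — the frame passes the CRC check).

0000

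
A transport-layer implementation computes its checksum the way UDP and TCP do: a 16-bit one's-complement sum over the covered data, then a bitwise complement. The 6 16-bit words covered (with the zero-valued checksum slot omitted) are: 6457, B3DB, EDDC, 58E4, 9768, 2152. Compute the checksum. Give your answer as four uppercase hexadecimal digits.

One's-complement addition (fold any carry out of bit 15 back into bit 0):
  0x6457 + 0xB3DB = 0x11832 → wrap carry → 0x1833
  0x1833 + 0xEDDC = 0x1060F → wrap carry → 0x0610
  0x0610 + 0x58E4 = 0x05EF4
  0x5EF4 + 0x9768 = 0x0F65C
  0xF65C + 0x2152 = 0x117AE → wrap carry → 0x17AF
One's-complement sum = 0x17AF.
Checksum = ~0x17AF & 0xFFFF = 0xE850.

E850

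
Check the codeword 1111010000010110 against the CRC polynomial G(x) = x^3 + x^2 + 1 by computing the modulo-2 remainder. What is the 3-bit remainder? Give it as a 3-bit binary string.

010

Modulo-2 division of 1111010000010110 by 1101:
  pos 0: 1111 XOR 1101 = 0010
  pos 2: 1001 XOR 1101 = 0100
  pos 3: 1000 XOR 1101 = 0101
  pos 4: 1010 XOR 1101 = 0111
  pos 5: 1110 XOR 1101 = 0011
  pos 7: 1100 XOR 1101 = 0001
  pos 10: 1101 XOR 1101 = 0000
Remainder = 010 (nonzero — an error is detected).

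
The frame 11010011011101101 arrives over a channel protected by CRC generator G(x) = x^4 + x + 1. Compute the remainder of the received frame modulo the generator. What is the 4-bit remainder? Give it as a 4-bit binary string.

Modulo-2 division of 11010011011101101 by 10011:
  pos 0: 11010 XOR 10011 = 01001
  pos 1: 10010 XOR 10011 = 00001
  pos 5: 11101 XOR 10011 = 01110
  pos 6: 11101 XOR 10011 = 01110
  pos 7: 11101 XOR 10011 = 01110
  pos 8: 11100 XOR 10011 = 01111
  pos 9: 11111 XOR 10011 = 01100
  pos 10: 11001 XOR 10011 = 01010
  pos 11: 10100 XOR 10011 = 00111
Remainder = 1111 (nonzero — an error is detected).

1111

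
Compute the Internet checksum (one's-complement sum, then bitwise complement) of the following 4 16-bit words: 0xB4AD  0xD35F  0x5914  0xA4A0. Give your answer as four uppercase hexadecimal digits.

7A3D

One's-complement addition (fold any carry out of bit 15 back into bit 0):
  0xB4AD + 0xD35F = 0x1880C → wrap carry → 0x880D
  0x880D + 0x5914 = 0x0E121
  0xE121 + 0xA4A0 = 0x185C1 → wrap carry → 0x85C2
One's-complement sum = 0x85C2.
Checksum = ~0x85C2 & 0xFFFF = 0x7A3D.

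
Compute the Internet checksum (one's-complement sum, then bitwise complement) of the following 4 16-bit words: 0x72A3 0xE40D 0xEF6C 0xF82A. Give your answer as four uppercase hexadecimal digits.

One's-complement addition (fold any carry out of bit 15 back into bit 0):
  0x72A3 + 0xE40D = 0x156B0 → wrap carry → 0x56B1
  0x56B1 + 0xEF6C = 0x1461D → wrap carry → 0x461E
  0x461E + 0xF82A = 0x13E48 → wrap carry → 0x3E49
One's-complement sum = 0x3E49.
Checksum = ~0x3E49 & 0xFFFF = 0xC1B6.

C1B6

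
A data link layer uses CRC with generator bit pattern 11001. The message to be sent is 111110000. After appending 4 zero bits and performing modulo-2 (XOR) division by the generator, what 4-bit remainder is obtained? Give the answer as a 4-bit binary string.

1111

Append 4 zeros: 1111100000000. Divide by 11001 (XOR where the leading bit is 1):
  pos 0: 11111 XOR 11001 = 00110
  pos 2: 11000 XOR 11001 = 00001
  pos 6: 10000 XOR 11001 = 01001
  pos 7: 10010 XOR 11001 = 01011
  pos 8: 10110 XOR 11001 = 01111
Remainder (last 4 bits) = 1111. This is the CRC / FCS.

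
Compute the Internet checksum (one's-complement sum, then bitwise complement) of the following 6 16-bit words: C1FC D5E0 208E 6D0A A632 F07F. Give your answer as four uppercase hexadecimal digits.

One's-complement addition (fold any carry out of bit 15 back into bit 0):
  0xC1FC + 0xD5E0 = 0x197DC → wrap carry → 0x97DD
  0x97DD + 0x208E = 0x0B86B
  0xB86B + 0x6D0A = 0x12575 → wrap carry → 0x2576
  0x2576 + 0xA632 = 0x0CBA8
  0xCBA8 + 0xF07F = 0x1BC27 → wrap carry → 0xBC28
One's-complement sum = 0xBC28.
Checksum = ~0xBC28 & 0xFFFF = 0x43D7.

43D7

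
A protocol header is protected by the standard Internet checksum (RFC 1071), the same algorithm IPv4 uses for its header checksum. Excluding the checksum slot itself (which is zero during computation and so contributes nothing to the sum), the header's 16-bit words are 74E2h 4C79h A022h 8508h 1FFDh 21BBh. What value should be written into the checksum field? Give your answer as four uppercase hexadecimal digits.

One's-complement addition (fold any carry out of bit 15 back into bit 0):
  0x74E2 + 0x4C79 = 0x0C15B
  0xC15B + 0xA022 = 0x1617D → wrap carry → 0x617E
  0x617E + 0x8508 = 0x0E686
  0xE686 + 0x1FFD = 0x10683 → wrap carry → 0x0684
  0x0684 + 0x21BB = 0x0283F
One's-complement sum = 0x283F.
Checksum = ~0x283F & 0xFFFF = 0xD7C0.

D7C0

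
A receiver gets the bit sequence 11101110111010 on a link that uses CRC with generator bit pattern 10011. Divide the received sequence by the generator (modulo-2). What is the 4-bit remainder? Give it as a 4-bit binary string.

Modulo-2 division of 11101110111010 by 10011:
  pos 0: 11101 XOR 10011 = 01110
  pos 1: 11101 XOR 10011 = 01110
  pos 2: 11101 XOR 10011 = 01110
  pos 3: 11100 XOR 10011 = 01111
  pos 4: 11111 XOR 10011 = 01100
  pos 5: 11001 XOR 10011 = 01010
  pos 6: 10101 XOR 10011 = 00110
  pos 8: 11001 XOR 10011 = 01010
  pos 9: 10100 XOR 10011 = 00111
Remainder = 0111 (nonzero — an error is detected).

0111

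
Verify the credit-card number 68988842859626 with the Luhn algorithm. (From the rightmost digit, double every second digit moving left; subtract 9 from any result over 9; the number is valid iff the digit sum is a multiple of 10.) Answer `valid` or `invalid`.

valid

From the right, keep odd positions and double even positions (subtract 9 from any doubled value over 9):
  doubled (positions 2,4,...): 4 9 7 8 7 9 3 → sum 47
  kept (positions 1,3,...): 6 6 5 2 8 8 8 → sum 43
Total = 90.
90 mod 10 = 0, so the number is valid.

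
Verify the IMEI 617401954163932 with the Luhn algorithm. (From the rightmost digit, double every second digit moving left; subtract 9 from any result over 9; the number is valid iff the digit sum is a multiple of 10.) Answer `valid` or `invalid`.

valid

From the right, keep odd positions and double even positions (subtract 9 from any doubled value over 9):
  doubled (positions 2,4,...): 6 6 2 1 2 8 2 → sum 27
  kept (positions 1,3,...): 2 9 6 4 9 0 7 6 → sum 43
Total = 70.
70 mod 10 = 0, so the number is valid.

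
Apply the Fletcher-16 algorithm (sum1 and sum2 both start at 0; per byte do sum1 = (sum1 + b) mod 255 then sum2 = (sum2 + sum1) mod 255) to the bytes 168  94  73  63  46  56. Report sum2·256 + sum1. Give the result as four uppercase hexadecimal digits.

43F5

Running sums (mod 255):
  after byte 0 (168): sum1=168, sum2=168
  after byte 1 (94): sum1=7, sum2=175
  after byte 2 (73): sum1=80, sum2=0
  after byte 3 (63): sum1=143, sum2=143
  after byte 4 (46): sum1=189, sum2=77
  after byte 5 (56): sum1=245, sum2=67
Checksum = sum2·256 + sum1 = 67·256 + 245 = 17397 = 0x43F5.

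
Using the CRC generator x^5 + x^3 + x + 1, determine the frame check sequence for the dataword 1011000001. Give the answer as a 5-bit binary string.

01001

Append 5 zeros: 101100000100000. Divide by 101011 (XOR where the leading bit is 1):
  pos 0: 101100 XOR 101011 = 000111
  pos 3: 111000 XOR 101011 = 010011
  pos 4: 100111 XOR 101011 = 001100
  pos 6: 110000 XOR 101011 = 011011
  pos 7: 110110 XOR 101011 = 011101
  pos 8: 111010 XOR 101011 = 010001
  pos 9: 100010 XOR 101011 = 001001
Remainder (last 5 bits) = 01001. This is the CRC / FCS.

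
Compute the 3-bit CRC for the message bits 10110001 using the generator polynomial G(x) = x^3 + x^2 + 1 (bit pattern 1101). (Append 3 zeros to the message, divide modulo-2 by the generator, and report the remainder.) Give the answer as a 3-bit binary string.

Append 3 zeros: 10110001000. Divide by 1101 (XOR where the leading bit is 1):
  pos 0: 1011 XOR 1101 = 0110
  pos 1: 1100 XOR 1101 = 0001
  pos 4: 1001 XOR 1101 = 0100
  pos 5: 1000 XOR 1101 = 0101
  pos 6: 1010 XOR 1101 = 0111
  pos 7: 1110 XOR 1101 = 0011
Remainder (last 3 bits) = 011. This is the CRC / FCS.

011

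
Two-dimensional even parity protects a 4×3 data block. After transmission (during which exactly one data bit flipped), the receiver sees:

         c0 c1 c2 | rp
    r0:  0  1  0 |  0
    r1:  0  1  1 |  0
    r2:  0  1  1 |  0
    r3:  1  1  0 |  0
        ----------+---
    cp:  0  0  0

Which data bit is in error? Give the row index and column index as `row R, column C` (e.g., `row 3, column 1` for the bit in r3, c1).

Recompute each row's even parity and compare to rp:
  r0: data parity 1, sent rp 0 → mismatch
  r1: data parity 0, sent rp 0 → ok
  r2: data parity 0, sent rp 0 → ok
  r3: data parity 0, sent rp 0 → ok
Recompute each column's even parity and compare to cp:
  c0: data parity 1, sent cp 0 → mismatch
  c1: data parity 0, sent cp 0 → ok
  c2: data parity 0, sent cp 0 → ok
Exactly one row (r0) and one column (c0) fail → the flipped bit is at their intersection.

row 0, column 0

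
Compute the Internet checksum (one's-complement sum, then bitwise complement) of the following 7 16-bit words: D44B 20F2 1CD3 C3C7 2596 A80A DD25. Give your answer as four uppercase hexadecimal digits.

One's-complement addition (fold any carry out of bit 15 back into bit 0):
  0xD44B + 0x20F2 = 0x0F53D
  0xF53D + 0x1CD3 = 0x11210 → wrap carry → 0x1211
  0x1211 + 0xC3C7 = 0x0D5D8
  0xD5D8 + 0x2596 = 0x0FB6E
  0xFB6E + 0xA80A = 0x1A378 → wrap carry → 0xA379
  0xA379 + 0xDD25 = 0x1809E → wrap carry → 0x809F
One's-complement sum = 0x809F.
Checksum = ~0x809F & 0xFFFF = 0x7F60.

7F60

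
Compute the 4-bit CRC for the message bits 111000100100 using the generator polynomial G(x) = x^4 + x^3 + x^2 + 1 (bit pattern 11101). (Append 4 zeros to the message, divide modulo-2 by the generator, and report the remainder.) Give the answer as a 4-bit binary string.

Append 4 zeros: 1110001001000000. Divide by 11101 (XOR where the leading bit is 1):
  pos 0: 11100 XOR 11101 = 00001
  pos 4: 10100 XOR 11101 = 01001
  pos 5: 10011 XOR 11101 = 01110
  pos 6: 11100 XOR 11101 = 00001
  pos 10: 10000 XOR 11101 = 01101
  pos 11: 11010 XOR 11101 = 00111
Remainder (last 4 bits) = 0111. This is the CRC / FCS.

0111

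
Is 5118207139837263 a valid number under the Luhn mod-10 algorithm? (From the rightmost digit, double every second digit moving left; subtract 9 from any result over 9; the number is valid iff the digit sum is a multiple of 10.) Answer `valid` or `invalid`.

From the right, keep odd positions and double even positions (subtract 9 from any doubled value over 9):
  doubled (positions 2,4,...): 3 5 7 6 5 4 2 1 → sum 33
  kept (positions 1,3,...): 3 2 3 9 1 0 8 1 → sum 27
Total = 60.
60 mod 10 = 0, so the number is valid.

valid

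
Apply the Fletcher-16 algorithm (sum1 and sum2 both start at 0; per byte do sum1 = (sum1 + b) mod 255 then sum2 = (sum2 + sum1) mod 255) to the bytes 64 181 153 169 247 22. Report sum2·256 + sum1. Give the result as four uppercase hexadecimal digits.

Running sums (mod 255):
  after byte 0 (64): sum1=64, sum2=64
  after byte 1 (181): sum1=245, sum2=54
  after byte 2 (153): sum1=143, sum2=197
  after byte 3 (169): sum1=57, sum2=254
  after byte 4 (247): sum1=49, sum2=48
  after byte 5 (22): sum1=71, sum2=119
Checksum = sum2·256 + sum1 = 119·256 + 71 = 30535 = 0x7747.

7747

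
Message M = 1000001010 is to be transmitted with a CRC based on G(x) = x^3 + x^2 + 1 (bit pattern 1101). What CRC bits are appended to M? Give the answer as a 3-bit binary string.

010

Append 3 zeros: 1000001010000. Divide by 1101 (XOR where the leading bit is 1):
  pos 0: 1000 XOR 1101 = 0101
  pos 1: 1010 XOR 1101 = 0111
  pos 2: 1110 XOR 1101 = 0011
  pos 4: 1110 XOR 1101 = 0011
  pos 6: 1110 XOR 1101 = 0011
  pos 8: 1100 XOR 1101 = 0001
Remainder (last 3 bits) = 010. This is the CRC / FCS.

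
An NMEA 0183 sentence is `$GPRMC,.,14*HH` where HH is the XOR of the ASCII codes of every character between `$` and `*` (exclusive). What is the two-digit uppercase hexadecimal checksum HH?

XOR the ASCII codes of the payload characters:
  'G' = 0x47 → acc = 0x47
  'P' = 0x50 → acc = 0x17
  'R' = 0x52 → acc = 0x45
  'M' = 0x4D → acc = 0x08
  'C' = 0x43 → acc = 0x4B
  ',' = 0x2C → acc = 0x67
  '.' = 0x2E → acc = 0x49
  ',' = 0x2C → acc = 0x65
  '1' = 0x31 → acc = 0x54
  '4' = 0x34 → acc = 0x60
Checksum = 0x60.

60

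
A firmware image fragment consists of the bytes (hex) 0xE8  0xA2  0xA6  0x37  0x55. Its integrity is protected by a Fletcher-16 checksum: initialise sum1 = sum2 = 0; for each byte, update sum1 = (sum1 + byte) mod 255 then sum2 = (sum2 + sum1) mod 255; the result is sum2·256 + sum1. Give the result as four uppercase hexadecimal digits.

Running sums (mod 255):
  after byte 0 (0xE8): sum1=232, sum2=232
  after byte 1 (0xA2): sum1=139, sum2=116
  after byte 2 (0xA6): sum1=50, sum2=166
  after byte 3 (0x37): sum1=105, sum2=16
  after byte 4 (0x55): sum1=190, sum2=206
Checksum = sum2·256 + sum1 = 206·256 + 190 = 52926 = 0xCEBE.

CEBE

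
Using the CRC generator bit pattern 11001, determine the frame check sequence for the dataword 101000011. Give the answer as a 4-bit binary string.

Append 4 zeros: 1010000110000. Divide by 11001 (XOR where the leading bit is 1):
  pos 0: 10100 XOR 11001 = 01101
  pos 1: 11010 XOR 11001 = 00011
  pos 4: 11011 XOR 11001 = 00010
  pos 7: 10000 XOR 11001 = 01001
  pos 8: 10010 XOR 11001 = 01011
Remainder (last 4 bits) = 1011. This is the CRC / FCS.

1011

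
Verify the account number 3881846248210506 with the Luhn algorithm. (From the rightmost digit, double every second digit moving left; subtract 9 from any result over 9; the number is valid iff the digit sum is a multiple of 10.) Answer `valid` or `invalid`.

valid

From the right, keep odd positions and double even positions (subtract 9 from any doubled value over 9):
  doubled (positions 2,4,...): 0 0 4 8 3 7 7 6 → sum 35
  kept (positions 1,3,...): 6 5 1 8 2 4 1 8 → sum 35
Total = 70.
70 mod 10 = 0, so the number is valid.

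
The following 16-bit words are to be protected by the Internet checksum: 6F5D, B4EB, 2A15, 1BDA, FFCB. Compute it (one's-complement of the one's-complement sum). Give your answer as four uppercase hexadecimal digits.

One's-complement addition (fold any carry out of bit 15 back into bit 0):
  0x6F5D + 0xB4EB = 0x12448 → wrap carry → 0x2449
  0x2449 + 0x2A15 = 0x04E5E
  0x4E5E + 0x1BDA = 0x06A38
  0x6A38 + 0xFFCB = 0x16A03 → wrap carry → 0x6A04
One's-complement sum = 0x6A04.
Checksum = ~0x6A04 & 0xFFFF = 0x95FB.

95FB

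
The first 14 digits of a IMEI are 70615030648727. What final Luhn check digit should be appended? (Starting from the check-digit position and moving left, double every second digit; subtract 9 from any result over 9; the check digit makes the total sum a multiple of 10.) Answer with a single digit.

3

Partial digits right→left: 7 2 7 8 4 6 0 3 0 5 1 6 0 7
Double every second digit counting from the check-digit position (so the 1st, 3rd, 5th, ... of the partial from the right).
  doubled (with −9 where >9): 5 5 8 0 0 2 0 → sum 20
  kept as-is: 2 8 6 3 5 6 7 → sum 37
Total = 20 + 37 = 57.
Check digit = (10 − (57 mod 10)) mod 10 = 3.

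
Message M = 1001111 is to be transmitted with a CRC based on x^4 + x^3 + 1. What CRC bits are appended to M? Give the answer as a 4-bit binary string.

0000

Append 4 zeros: 10011110000. Divide by 11001 (XOR where the leading bit is 1):
  pos 0: 10011 XOR 11001 = 01010
  pos 1: 10101 XOR 11001 = 01100
  pos 2: 11001 XOR 11001 = 00000
Remainder (last 4 bits) = 0000. This is the CRC / FCS.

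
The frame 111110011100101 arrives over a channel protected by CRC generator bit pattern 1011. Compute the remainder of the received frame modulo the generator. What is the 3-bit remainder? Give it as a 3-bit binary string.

000

Modulo-2 division of 111110011100101 by 1011:
  pos 0: 1111 XOR 1011 = 0100
  pos 1: 1001 XOR 1011 = 0010
  pos 3: 1000 XOR 1011 = 0011
  pos 5: 1111 XOR 1011 = 0100
  pos 6: 1001 XOR 1011 = 0010
  pos 8: 1000 XOR 1011 = 0011
  pos 10: 1110 XOR 1011 = 0101
  pos 11: 1011 XOR 1011 = 0000
Remainder = 000 (zero — the frame passes the CRC check).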